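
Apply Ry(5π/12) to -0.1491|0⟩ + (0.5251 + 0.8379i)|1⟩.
(-0.4379 - 0.5101i)|0⟩ + (0.3258 + 0.6648i)|1⟩

Ry(5π/12) = [[cos(θ/2), −sin(θ/2)], [sin(θ/2), cos(θ/2)]]; θ = 5π/12, cos(θ/2) ≈ 0.793353, sin(θ/2) ≈ 0.608761.
With a = amp(|0⟩) = -0.1491 and b = amp(|1⟩) = (0.5251 + 0.8379i):
new amp(|0⟩) = (0.793353)·a + (-0.608761)·b = (-0.4379 - 0.5101i)
new amp(|1⟩) = (0.608761)·a + (0.793353)·b = (0.3258 + 0.6648i)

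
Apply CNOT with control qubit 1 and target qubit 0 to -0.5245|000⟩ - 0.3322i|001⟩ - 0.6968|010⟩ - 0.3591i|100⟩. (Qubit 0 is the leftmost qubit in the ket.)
-0.5245|000⟩ - 0.3322i|001⟩ - 0.3591i|100⟩ - 0.6968|110⟩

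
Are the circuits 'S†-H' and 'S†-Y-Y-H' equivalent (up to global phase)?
Yes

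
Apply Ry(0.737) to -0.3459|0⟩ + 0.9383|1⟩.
-0.6607|0⟩ + 0.7507|1⟩

Ry(0.737) = [[cos(θ/2), −sin(θ/2)], [sin(θ/2), cos(θ/2)]]; θ = 0.737, cos(θ/2) ≈ 0.932869, sin(θ/2) ≈ 0.360217.
With a = amp(|0⟩) = -0.3459 and b = amp(|1⟩) = 0.9383:
new amp(|0⟩) = (0.932869)·a + (-0.360217)·b = -0.6607
new amp(|1⟩) = (0.360217)·a + (0.932869)·b = 0.7507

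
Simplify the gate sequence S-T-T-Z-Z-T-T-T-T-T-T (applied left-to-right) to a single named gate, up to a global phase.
S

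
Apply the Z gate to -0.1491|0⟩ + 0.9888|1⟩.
-0.1491|0⟩ - 0.9888|1⟩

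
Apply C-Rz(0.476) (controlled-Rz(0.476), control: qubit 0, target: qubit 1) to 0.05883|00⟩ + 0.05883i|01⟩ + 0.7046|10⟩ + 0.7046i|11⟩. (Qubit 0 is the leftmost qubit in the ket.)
0.05883|00⟩ + 0.05883i|01⟩ + (0.6847 - 0.1661i)|10⟩ + (-0.1661 + 0.6847i)|11⟩

C-Rz(0.476) leaves the control-|0⟩ kets |00⟩, |01⟩ unchanged and applies Rz(0.476) to qubit 1 on the control-|1⟩ pair (|10⟩, |11⟩).
Rz(0.476) = [[e^(−iθ/2), 0], [0, e^(iθ/2)]] with e^(±iθ/2) = cos(θ/2) ± i·sin(θ/2); θ = 0.476, cos(θ/2) ≈ 0.971811, sin(θ/2) ≈ 0.235759.
With a = amp(|10⟩) = 0.7046 and b = amp(|11⟩) = 0.7046i:
new amp(|10⟩) = (0.971811 - 0.235759i)·a = (0.6847 - 0.1661i)
new amp(|11⟩) = (0.971811 + 0.235759i)·b = (-0.1661 + 0.6847i)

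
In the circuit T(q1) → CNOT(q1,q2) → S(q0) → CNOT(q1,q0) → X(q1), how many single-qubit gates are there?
3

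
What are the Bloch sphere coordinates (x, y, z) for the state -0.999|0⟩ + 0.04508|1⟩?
(-0.09007, 0, 0.996)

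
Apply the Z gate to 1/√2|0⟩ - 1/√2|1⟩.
1/√2|0⟩ + 1/√2|1⟩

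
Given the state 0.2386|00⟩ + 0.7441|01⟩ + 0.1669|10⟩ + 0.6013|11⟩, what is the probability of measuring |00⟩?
0.05693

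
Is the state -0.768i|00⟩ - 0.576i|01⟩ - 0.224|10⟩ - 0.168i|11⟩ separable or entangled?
Entangled

Writing the state as a|00⟩ + b|01⟩ + c|10⟩ + d|11⟩, it is a product state iff ad − bc = 0.
Here (a, b, c, d) = (-0.768i, -0.576i, -0.224, -0.168i): ad − bc = (-0.768i)(-0.168i) − (-0.576i)(-0.224) = (-0.129 - 0.129i) ≠ 0, so the state is entangled.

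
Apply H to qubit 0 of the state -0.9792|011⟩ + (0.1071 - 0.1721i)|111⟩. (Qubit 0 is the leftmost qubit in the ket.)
(-0.6167 - 0.1217i)|011⟩ + (-0.7681 + 0.1217i)|111⟩

H on qubit 0 mixes each pair of kets that differ only in qubit 0: amplitudes (a, b) of (|…0…⟩, |…1…⟩) become ((a + b)/√2, (a − b)/√2). Kets absent from the input have amplitude 0.
(|011⟩, |111⟩): (a, b) = (-0.9792, (0.1071 - 0.1721i)) → ((-0.6167 - 0.1217i), (-0.7681 + 0.1217i))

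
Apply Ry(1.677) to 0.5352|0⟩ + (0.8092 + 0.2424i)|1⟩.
(-0.2439 - 0.1803i)|0⟩ + (0.939 + 0.1621i)|1⟩

Ry(1.677) = [[cos(θ/2), −sin(θ/2)], [sin(θ/2), cos(θ/2)]]; θ = 1.677, cos(θ/2) ≈ 0.668579, sin(θ/2) ≈ 0.743641.
With a = amp(|0⟩) = 0.5352 and b = amp(|1⟩) = (0.8092 + 0.2424i):
new amp(|0⟩) = (0.668579)·a + (-0.743641)·b = (-0.2439 - 0.1803i)
new amp(|1⟩) = (0.743641)·a + (0.668579)·b = (0.939 + 0.1621i)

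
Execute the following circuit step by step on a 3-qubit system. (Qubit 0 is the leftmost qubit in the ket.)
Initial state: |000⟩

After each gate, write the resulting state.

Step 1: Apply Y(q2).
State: i|001⟩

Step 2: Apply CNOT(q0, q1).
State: i|001⟩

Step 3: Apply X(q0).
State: i|101⟩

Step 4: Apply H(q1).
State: (1/√2)i|101⟩ + (1/√2)i|111⟩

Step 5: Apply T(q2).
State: (-1/2 + (1/2)i)|101⟩ + (-1/2 + (1/2)i)|111⟩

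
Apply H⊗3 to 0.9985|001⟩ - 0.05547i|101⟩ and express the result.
(0.353 - 0.01961i)|000⟩ + (-0.353 + 0.01961i)|001⟩ + (0.353 - 0.01961i)|010⟩ + (-0.353 + 0.01961i)|011⟩ + (0.353 + 0.01961i)|100⟩ + (-0.353 - 0.01961i)|101⟩ + (0.353 + 0.01961i)|110⟩ + (-0.353 - 0.01961i)|111⟩

H⊗3 gives amp(|y⟩) = (1/2√2) Σ_x (−1)^(x·y) amp(|x⟩), where x·y is the number of positions in which both x and y have a 1.
|000⟩: (0.9985 - 0.05547i)/(2√2) = (0.353 - 0.01961i)
|001⟩: (-0.9985 + 0.05547i)/(2√2) = (-0.353 + 0.01961i)
|010⟩: (0.9985 - 0.05547i)/(2√2) = (0.353 - 0.01961i)
|011⟩: (-0.9985 + 0.05547i)/(2√2) = (-0.353 + 0.01961i)
|100⟩: (0.9985 + 0.05547i)/(2√2) = (0.353 + 0.01961i)
|101⟩: (-0.9985 - 0.05547i)/(2√2) = (-0.353 - 0.01961i)
|110⟩: (0.9985 + 0.05547i)/(2√2) = (0.353 + 0.01961i)
|111⟩: (-0.9985 - 0.05547i)/(2√2) = (-0.353 - 0.01961i)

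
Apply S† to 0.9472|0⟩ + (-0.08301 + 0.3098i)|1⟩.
0.9472|0⟩ + (0.3098 + 0.08301i)|1⟩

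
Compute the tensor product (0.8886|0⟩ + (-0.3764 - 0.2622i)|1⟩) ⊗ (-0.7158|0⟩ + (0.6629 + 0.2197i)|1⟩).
-0.6361|00⟩ + (0.5891 + 0.1952i)|01⟩ + (0.2694 + 0.1877i)|10⟩ + (-0.1919 - 0.2565i)|11⟩

amp(|b₁b₂…⟩) = product of the factor amplitudes for bits b₁, b₂, …; only kets whose every factor amplitude is nonzero survive.
|00⟩: (0.8886)(-0.7158) = -0.6361
|01⟩: (0.8886)(0.6629 + 0.2197i) = (0.5891 + 0.1952i)
|10⟩: (-0.3764 - 0.2622i)(-0.7158) = (0.2694 + 0.1877i)
|11⟩: (-0.3764 - 0.2622i)(0.6629 + 0.2197i) = (-0.1919 - 0.2565i)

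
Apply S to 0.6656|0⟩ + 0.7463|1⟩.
0.6656|0⟩ + 0.7463i|1⟩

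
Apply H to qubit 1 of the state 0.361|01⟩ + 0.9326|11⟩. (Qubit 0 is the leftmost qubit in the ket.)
0.2553|00⟩ - 0.2553|01⟩ + 0.6594|10⟩ - 0.6594|11⟩

H on qubit 1 mixes each pair of kets that differ only in qubit 1: amplitudes (a, b) of (|…0…⟩, |…1…⟩) become ((a + b)/√2, (a − b)/√2). Kets absent from the input have amplitude 0.
(|00⟩, |01⟩): (a, b) = (0, 0.361) → (0.2553, -0.2553)
(|10⟩, |11⟩): (a, b) = (0, 0.9326) → (0.6594, -0.6594)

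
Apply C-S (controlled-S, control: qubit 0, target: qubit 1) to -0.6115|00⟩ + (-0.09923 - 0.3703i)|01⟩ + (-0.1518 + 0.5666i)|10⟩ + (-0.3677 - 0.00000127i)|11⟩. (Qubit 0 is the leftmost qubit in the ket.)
-0.6115|00⟩ + (-0.09923 - 0.3703i)|01⟩ + (-0.1518 + 0.5666i)|10⟩ + (0.00000127 - 0.3677i)|11⟩

C-S leaves the control-|0⟩ kets |00⟩, |01⟩ unchanged and applies S to qubit 1 on the control-|1⟩ pair (|10⟩, |11⟩).
S = [[1, 0], [0, i]].
With a = amp(|10⟩) = (-0.1518 + 0.5666i) and b = amp(|11⟩) = (-0.3677 - 0.00000127i):
new amp(|10⟩) = (1)·a = (-0.1518 + 0.5666i)
new amp(|11⟩) = (i)·b = (0.00000127 - 0.3677i)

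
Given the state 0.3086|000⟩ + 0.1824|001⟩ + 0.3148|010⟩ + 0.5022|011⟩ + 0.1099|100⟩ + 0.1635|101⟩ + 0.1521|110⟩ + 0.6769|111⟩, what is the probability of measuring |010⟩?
0.0991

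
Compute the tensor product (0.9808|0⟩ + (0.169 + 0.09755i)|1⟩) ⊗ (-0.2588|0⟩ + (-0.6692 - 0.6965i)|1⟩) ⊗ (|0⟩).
-0.2538|000⟩ + (-0.6564 - 0.6831i)|010⟩ + (-0.04374 - 0.02525i)|100⟩ + (-0.04515 - 0.183i)|110⟩

amp(|b₁b₂…⟩) = product of the factor amplitudes for bits b₁, b₂, …; only kets whose every factor amplitude is nonzero survive.
|000⟩: (0.9808)(-0.2588)(1) = -0.2538
|010⟩: (0.9808)(-0.6692 - 0.6965i)(1) = (-0.6564 - 0.6831i)
|100⟩: (0.169 + 0.09755i)(-0.2588)(1) = (-0.04374 - 0.02525i)
|110⟩: (0.169 + 0.09755i)(-0.6692 - 0.6965i)(1) = (-0.04515 - 0.183i)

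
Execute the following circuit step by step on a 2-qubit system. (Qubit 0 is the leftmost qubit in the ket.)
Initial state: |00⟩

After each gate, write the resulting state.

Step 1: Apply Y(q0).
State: i|10⟩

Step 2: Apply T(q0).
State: (-1/√2 + (1/√2)i)|10⟩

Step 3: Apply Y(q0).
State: (1/√2 + (1/√2)i)|00⟩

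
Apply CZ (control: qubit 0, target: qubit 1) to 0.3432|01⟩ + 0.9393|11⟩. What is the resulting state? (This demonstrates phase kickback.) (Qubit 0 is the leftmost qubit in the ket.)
0.3432|01⟩ - 0.9393|11⟩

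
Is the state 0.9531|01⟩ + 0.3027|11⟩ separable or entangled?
Separable

Writing the state as a|00⟩ + b|01⟩ + c|10⟩ + d|11⟩, it is a product state iff ad − bc = 0.
Here (a, b, c, d) = (0, 0.9531, 0, 0.3027): ad − bc = (0)(0.3027) − (0.9531)(0) = 0, so the state is separable.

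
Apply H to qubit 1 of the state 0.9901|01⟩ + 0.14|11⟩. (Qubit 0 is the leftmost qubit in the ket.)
0.7001|00⟩ - 0.7001|01⟩ + 0.09899|10⟩ - 0.09899|11⟩

H on qubit 1 mixes each pair of kets that differ only in qubit 1: amplitudes (a, b) of (|…0…⟩, |…1…⟩) become ((a + b)/√2, (a − b)/√2). Kets absent from the input have amplitude 0.
(|00⟩, |01⟩): (a, b) = (0, 0.9901) → (0.7001, -0.7001)
(|10⟩, |11⟩): (a, b) = (0, 0.14) → (0.09899, -0.09899)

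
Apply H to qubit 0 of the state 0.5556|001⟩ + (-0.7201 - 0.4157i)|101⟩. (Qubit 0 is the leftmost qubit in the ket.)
(-0.1163 - 0.2939i)|001⟩ + (0.9021 + 0.2939i)|101⟩

H on qubit 0 mixes each pair of kets that differ only in qubit 0: amplitudes (a, b) of (|…0…⟩, |…1…⟩) become ((a + b)/√2, (a − b)/√2). Kets absent from the input have amplitude 0.
(|001⟩, |101⟩): (a, b) = (0.5556, (-0.7201 - 0.4157i)) → ((-0.1163 - 0.2939i), (0.9021 + 0.2939i))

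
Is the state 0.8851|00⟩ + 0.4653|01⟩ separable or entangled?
Separable

Writing the state as a|00⟩ + b|01⟩ + c|10⟩ + d|11⟩, it is a product state iff ad − bc = 0.
Here (a, b, c, d) = (0.8851, 0.4653, 0, 0): ad − bc = (0.8851)(0) − (0.4653)(0) = 0, so the state is separable.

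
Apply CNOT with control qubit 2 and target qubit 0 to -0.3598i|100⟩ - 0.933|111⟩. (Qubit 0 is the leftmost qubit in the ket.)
-0.933|011⟩ - 0.3598i|100⟩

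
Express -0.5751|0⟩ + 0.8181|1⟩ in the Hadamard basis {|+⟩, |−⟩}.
0.1718|+⟩ - 0.9851|−⟩

With |ψ⟩ = α|0⟩ + β|1⟩, the Hadamard-basis coefficients are ⟨+|ψ⟩ = (α + β)/√2 and ⟨−|ψ⟩ = (α − β)/√2.
Here α = -0.5751, β = 0.8181: (α + β)/√2 = 0.1718, (α − β)/√2 = -0.9851.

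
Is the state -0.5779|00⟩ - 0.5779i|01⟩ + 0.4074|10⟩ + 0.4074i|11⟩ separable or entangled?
Separable

Writing the state as a|00⟩ + b|01⟩ + c|10⟩ + d|11⟩, it is a product state iff ad − bc = 0.
Here (a, b, c, d) = (-0.5779, -0.5779i, 0.4074, 0.4074i): ad − bc = (-0.5779)(0.4074i) − (-0.5779i)(0.4074) = 0, so the state is separable.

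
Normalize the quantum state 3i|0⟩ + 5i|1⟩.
0.5145i|0⟩ + 0.8575i|1⟩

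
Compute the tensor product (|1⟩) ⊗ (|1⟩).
|11⟩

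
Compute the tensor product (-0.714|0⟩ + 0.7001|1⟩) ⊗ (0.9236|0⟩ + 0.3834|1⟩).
-0.6595|00⟩ - 0.2737|01⟩ + 0.6466|10⟩ + 0.2684|11⟩

amp(|b₁b₂…⟩) = product of the factor amplitudes for bits b₁, b₂, …; only kets whose every factor amplitude is nonzero survive.
|00⟩: (-0.714)(0.9236) = -0.6595
|01⟩: (-0.714)(0.3834) = -0.2737
|10⟩: (0.7001)(0.9236) = 0.6466
|11⟩: (0.7001)(0.3834) = 0.2684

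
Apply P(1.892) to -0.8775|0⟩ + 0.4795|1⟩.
-0.8775|0⟩ + (-0.1514 + 0.455i)|1⟩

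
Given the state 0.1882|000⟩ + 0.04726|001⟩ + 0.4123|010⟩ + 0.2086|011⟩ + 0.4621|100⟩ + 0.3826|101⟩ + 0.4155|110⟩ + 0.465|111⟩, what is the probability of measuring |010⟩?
0.17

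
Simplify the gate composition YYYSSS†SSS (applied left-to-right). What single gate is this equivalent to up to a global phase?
Y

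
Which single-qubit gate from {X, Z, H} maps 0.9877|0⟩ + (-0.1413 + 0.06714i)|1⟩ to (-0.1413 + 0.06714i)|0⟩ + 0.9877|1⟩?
X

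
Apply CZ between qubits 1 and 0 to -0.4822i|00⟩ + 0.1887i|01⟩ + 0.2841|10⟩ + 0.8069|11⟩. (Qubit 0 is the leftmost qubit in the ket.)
-0.4822i|00⟩ + 0.1887i|01⟩ + 0.2841|10⟩ - 0.8069|11⟩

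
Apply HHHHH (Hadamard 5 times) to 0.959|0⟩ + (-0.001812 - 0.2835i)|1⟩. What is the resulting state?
(0.6768 - 0.2005i)|0⟩ + (0.6794 + 0.2005i)|1⟩

H² = I, so H^5 = H: a single Hadamard. With (a, b) = (0.959, (-0.001812 - 0.2835i)), H gives ((a + b)/√2, (a − b)/√2) = ((0.6768 - 0.2005i), (0.6794 + 0.2005i)).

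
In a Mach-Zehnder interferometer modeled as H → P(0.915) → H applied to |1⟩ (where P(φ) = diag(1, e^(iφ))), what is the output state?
(0.1951 - 0.3963i)|0⟩ + (0.8049 + 0.3963i)|1⟩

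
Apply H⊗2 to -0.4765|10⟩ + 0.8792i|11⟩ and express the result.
(-0.2383 + 0.4396i)|00⟩ + (-0.2383 - 0.4396i)|01⟩ + (0.2383 - 0.4396i)|10⟩ + (0.2383 + 0.4396i)|11⟩

H⊗2 gives amp(|y⟩) = (1/2) Σ_x (−1)^(x·y) amp(|x⟩), where x·y is the number of positions in which both x and y have a 1.
|00⟩: (-0.4765 + 0.8792i)/2 = (-0.2383 + 0.4396i)
|01⟩: (-0.4765 - 0.8792i)/2 = (-0.2383 - 0.4396i)
|10⟩: (0.4765 - 0.8792i)/2 = (0.2383 - 0.4396i)
|11⟩: (0.4765 + 0.8792i)/2 = (0.2383 + 0.4396i)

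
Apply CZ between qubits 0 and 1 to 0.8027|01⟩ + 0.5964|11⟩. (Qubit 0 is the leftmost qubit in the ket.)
0.8027|01⟩ - 0.5964|11⟩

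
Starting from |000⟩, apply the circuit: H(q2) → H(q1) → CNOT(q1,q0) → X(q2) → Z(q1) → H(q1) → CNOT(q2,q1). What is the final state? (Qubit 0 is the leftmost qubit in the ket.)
1/√8|000⟩ + 1/√8|001⟩ + 1/√8|010⟩ + 1/√8|011⟩ - 1/√8|100⟩ + 1/√8|101⟩ + 1/√8|110⟩ - 1/√8|111⟩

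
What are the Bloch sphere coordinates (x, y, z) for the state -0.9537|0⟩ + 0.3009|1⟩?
(-0.5739, 0, 0.819)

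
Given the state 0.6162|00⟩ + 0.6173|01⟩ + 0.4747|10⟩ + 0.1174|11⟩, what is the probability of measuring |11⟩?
0.01378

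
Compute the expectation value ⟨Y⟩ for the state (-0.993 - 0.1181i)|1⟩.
0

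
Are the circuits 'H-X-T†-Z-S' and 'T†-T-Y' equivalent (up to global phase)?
No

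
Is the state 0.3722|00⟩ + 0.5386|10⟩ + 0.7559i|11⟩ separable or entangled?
Entangled

Writing the state as a|00⟩ + b|01⟩ + c|10⟩ + d|11⟩, it is a product state iff ad − bc = 0.
Here (a, b, c, d) = (0.3722, 0, 0.5386, 0.7559i): ad − bc = (0.3722)(0.7559i) − (0)(0.5386) = 0.2813i ≠ 0, so the state is entangled.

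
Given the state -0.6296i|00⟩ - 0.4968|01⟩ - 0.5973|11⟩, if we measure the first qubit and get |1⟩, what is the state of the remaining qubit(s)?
-|1⟩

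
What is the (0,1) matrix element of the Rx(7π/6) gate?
-0.9659i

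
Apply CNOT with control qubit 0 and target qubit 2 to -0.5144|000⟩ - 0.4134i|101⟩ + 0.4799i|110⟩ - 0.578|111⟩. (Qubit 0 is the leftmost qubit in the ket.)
-0.5144|000⟩ - 0.4134i|100⟩ - 0.578|110⟩ + 0.4799i|111⟩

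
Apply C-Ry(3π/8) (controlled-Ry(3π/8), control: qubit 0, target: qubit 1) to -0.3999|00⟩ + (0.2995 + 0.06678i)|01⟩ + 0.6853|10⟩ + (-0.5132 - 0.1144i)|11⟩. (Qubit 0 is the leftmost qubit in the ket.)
-0.3999|00⟩ + (0.2995 + 0.06678i)|01⟩ + (0.8549 + 0.06356i)|10⟩ + (-0.04598 - 0.09512i)|11⟩

C-Ry(3π/8) leaves the control-|0⟩ kets |00⟩, |01⟩ unchanged and applies Ry(3π/8) to qubit 1 on the control-|1⟩ pair (|10⟩, |11⟩).
Ry(3π/8) = [[cos(θ/2), −sin(θ/2)], [sin(θ/2), cos(θ/2)]]; θ = 3π/8, cos(θ/2) ≈ 0.83147, sin(θ/2) ≈ 0.55557.
With a = amp(|10⟩) = 0.6853 and b = amp(|11⟩) = (-0.5132 - 0.1144i):
new amp(|10⟩) = (0.83147)·a + (-0.55557)·b = (0.8549 + 0.06356i)
new amp(|11⟩) = (0.55557)·a + (0.83147)·b = (-0.04598 - 0.09512i)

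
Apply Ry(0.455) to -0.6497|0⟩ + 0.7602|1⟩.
-0.8044|0⟩ + 0.5941|1⟩

Ry(0.455) = [[cos(θ/2), −sin(θ/2)], [sin(θ/2), cos(θ/2)]]; θ = 0.455, cos(θ/2) ≈ 0.974233, sin(θ/2) ≈ 0.225543.
With a = amp(|0⟩) = -0.6497 and b = amp(|1⟩) = 0.7602:
new amp(|0⟩) = (0.974233)·a + (-0.225543)·b = -0.8044
new amp(|1⟩) = (0.225543)·a + (0.974233)·b = 0.5941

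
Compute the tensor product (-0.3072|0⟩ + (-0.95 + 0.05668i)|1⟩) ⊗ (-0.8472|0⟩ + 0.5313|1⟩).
0.2603|00⟩ - 0.1632|01⟩ + (0.8048 - 0.04802i)|10⟩ + (-0.5047 + 0.03011i)|11⟩

amp(|b₁b₂…⟩) = product of the factor amplitudes for bits b₁, b₂, …; only kets whose every factor amplitude is nonzero survive.
|00⟩: (-0.3072)(-0.8472) = 0.2603
|01⟩: (-0.3072)(0.5313) = -0.1632
|10⟩: (-0.95 + 0.05668i)(-0.8472) = (0.8048 - 0.04802i)
|11⟩: (-0.95 + 0.05668i)(0.5313) = (-0.5047 + 0.03011i)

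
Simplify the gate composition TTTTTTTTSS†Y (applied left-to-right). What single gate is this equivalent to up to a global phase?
Y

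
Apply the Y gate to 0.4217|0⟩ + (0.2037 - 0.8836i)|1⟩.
(-0.8836 - 0.2037i)|0⟩ + 0.4217i|1⟩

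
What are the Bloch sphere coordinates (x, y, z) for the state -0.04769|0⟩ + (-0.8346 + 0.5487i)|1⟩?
(0.0796, -0.05234, -0.9954)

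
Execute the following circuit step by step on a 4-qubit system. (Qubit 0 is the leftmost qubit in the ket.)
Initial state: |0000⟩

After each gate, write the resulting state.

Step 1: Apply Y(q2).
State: i|0010⟩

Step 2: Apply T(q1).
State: i|0010⟩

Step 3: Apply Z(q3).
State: i|0010⟩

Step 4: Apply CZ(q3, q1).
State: i|0010⟩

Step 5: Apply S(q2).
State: -|0010⟩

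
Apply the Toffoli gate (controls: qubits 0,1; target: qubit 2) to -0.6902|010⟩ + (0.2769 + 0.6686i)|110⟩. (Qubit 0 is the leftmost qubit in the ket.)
-0.6902|010⟩ + (0.2769 + 0.6686i)|111⟩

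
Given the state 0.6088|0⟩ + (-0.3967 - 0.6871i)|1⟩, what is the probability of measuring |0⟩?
0.3706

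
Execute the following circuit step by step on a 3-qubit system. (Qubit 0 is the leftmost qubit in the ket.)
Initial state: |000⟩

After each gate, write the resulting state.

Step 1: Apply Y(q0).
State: i|100⟩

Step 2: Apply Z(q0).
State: -i|100⟩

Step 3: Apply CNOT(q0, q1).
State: -i|110⟩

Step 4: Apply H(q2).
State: -(1/√2)i|110⟩ - (1/√2)i|111⟩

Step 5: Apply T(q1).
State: (1/2 - (1/2)i)|110⟩ + (1/2 - (1/2)i)|111⟩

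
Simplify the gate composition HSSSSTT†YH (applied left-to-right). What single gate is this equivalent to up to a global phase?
Y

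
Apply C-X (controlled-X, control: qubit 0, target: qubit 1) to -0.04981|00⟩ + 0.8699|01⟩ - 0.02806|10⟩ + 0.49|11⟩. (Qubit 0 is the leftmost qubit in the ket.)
-0.04981|00⟩ + 0.8699|01⟩ + 0.49|10⟩ - 0.02806|11⟩

C-X leaves the control-|0⟩ kets |00⟩, |01⟩ unchanged and applies X to qubit 1 on the control-|1⟩ pair (|10⟩, |11⟩).
X = [[0, 1], [1, 0]].
With a = amp(|10⟩) = -0.02806 and b = amp(|11⟩) = 0.49:
new amp(|10⟩) = (1)·b = 0.49
new amp(|11⟩) = (1)·a = -0.02806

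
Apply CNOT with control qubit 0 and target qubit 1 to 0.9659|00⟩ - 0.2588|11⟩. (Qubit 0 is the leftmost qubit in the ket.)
0.9659|00⟩ - 0.2588|10⟩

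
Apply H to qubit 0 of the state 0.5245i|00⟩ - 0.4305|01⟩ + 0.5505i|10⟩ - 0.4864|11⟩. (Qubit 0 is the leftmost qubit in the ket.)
0.7601i|00⟩ - 0.6483|01⟩ - 0.01838i|10⟩ + 0.03953|11⟩

H on qubit 0 mixes each pair of kets that differ only in qubit 0: amplitudes (a, b) of (|…0…⟩, |…1…⟩) become ((a + b)/√2, (a − b)/√2). Kets absent from the input have amplitude 0.
(|00⟩, |10⟩): (a, b) = (0.5245i, 0.5505i) → (0.7601i, -0.01838i)
(|01⟩, |11⟩): (a, b) = (-0.4305, -0.4864) → (-0.6483, 0.03953)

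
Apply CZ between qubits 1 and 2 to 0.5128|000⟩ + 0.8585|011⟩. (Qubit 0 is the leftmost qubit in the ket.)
0.5128|000⟩ - 0.8585|011⟩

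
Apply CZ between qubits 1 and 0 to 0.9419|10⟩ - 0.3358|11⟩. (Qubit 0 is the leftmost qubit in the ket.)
0.9419|10⟩ + 0.3358|11⟩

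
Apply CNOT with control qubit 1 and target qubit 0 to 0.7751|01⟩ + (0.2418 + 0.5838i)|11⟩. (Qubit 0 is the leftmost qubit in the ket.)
(0.2418 + 0.5838i)|01⟩ + 0.7751|11⟩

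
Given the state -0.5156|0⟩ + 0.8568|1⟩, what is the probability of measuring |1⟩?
0.7341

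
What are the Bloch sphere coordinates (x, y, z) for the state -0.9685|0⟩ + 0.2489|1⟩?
(-0.4821, 0, 0.876)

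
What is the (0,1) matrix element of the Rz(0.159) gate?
0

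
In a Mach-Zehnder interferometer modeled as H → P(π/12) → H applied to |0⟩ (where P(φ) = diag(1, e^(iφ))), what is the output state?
(0.983 + 0.1294i)|0⟩ + (0.01704 - 0.1294i)|1⟩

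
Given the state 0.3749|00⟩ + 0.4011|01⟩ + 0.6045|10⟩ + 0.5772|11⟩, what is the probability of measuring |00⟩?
0.1406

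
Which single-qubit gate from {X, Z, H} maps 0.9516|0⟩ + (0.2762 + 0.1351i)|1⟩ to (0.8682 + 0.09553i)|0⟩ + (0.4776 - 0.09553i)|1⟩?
H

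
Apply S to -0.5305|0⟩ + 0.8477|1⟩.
-0.5305|0⟩ + 0.8477i|1⟩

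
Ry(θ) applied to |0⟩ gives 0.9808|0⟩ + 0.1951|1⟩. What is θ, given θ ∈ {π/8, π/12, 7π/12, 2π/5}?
π/8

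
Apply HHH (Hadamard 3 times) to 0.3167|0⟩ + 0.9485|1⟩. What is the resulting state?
0.8946|0⟩ - 0.4468|1⟩

H² = I, so H^3 = H: a single Hadamard. With (a, b) = (0.3167, 0.9485), H gives ((a + b)/√2, (a − b)/√2) = (0.8946, -0.4468).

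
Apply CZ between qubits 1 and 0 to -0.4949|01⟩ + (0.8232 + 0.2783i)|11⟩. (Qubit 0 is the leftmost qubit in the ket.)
-0.4949|01⟩ + (-0.8232 - 0.2783i)|11⟩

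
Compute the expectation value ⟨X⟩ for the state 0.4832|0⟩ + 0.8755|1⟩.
0.8461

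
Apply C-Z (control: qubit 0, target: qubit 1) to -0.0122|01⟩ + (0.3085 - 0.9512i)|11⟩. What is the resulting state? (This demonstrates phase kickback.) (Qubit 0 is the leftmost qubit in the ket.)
-0.0122|01⟩ + (-0.3085 + 0.9512i)|11⟩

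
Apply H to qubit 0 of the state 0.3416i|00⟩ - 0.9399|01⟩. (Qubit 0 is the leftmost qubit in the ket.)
0.2415i|00⟩ - 0.6646|01⟩ + 0.2415i|10⟩ - 0.6646|11⟩

H on qubit 0 mixes each pair of kets that differ only in qubit 0: amplitudes (a, b) of (|…0…⟩, |…1…⟩) become ((a + b)/√2, (a − b)/√2). Kets absent from the input have amplitude 0.
(|00⟩, |10⟩): (a, b) = (0.3416i, 0) → (0.2415i, 0.2415i)
(|01⟩, |11⟩): (a, b) = (-0.9399, 0) → (-0.6646, -0.6646)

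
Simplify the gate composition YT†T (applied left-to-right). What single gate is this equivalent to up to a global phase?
Y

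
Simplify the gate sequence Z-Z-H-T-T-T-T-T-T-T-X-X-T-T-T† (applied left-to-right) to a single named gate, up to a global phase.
H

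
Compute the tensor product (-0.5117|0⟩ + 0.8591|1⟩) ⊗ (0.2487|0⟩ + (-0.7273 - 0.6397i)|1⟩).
-0.1273|00⟩ + (0.3722 + 0.3273i)|01⟩ + 0.2137|10⟩ + (-0.6248 - 0.5496i)|11⟩

amp(|b₁b₂…⟩) = product of the factor amplitudes for bits b₁, b₂, …; only kets whose every factor amplitude is nonzero survive.
|00⟩: (-0.5117)(0.2487) = -0.1273
|01⟩: (-0.5117)(-0.7273 - 0.6397i) = (0.3722 + 0.3273i)
|10⟩: (0.8591)(0.2487) = 0.2137
|11⟩: (0.8591)(-0.7273 - 0.6397i) = (-0.6248 - 0.5496i)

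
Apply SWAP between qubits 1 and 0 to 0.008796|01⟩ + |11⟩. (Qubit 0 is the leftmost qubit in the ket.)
0.008796|10⟩ + |11⟩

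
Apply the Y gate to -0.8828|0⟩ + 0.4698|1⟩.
-0.4698i|0⟩ - 0.8828i|1⟩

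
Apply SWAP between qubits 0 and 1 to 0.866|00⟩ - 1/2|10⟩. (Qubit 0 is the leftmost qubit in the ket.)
0.866|00⟩ - 1/2|01⟩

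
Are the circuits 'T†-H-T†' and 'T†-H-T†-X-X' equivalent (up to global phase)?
Yes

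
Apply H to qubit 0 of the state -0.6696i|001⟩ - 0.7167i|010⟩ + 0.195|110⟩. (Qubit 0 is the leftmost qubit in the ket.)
-0.4735i|001⟩ + (0.1379 - 0.5068i)|010⟩ - 0.4735i|101⟩ + (-0.1379 - 0.5068i)|110⟩

H on qubit 0 mixes each pair of kets that differ only in qubit 0: amplitudes (a, b) of (|…0…⟩, |…1…⟩) become ((a + b)/√2, (a − b)/√2). Kets absent from the input have amplitude 0.
(|001⟩, |101⟩): (a, b) = (-0.6696i, 0) → (-0.4735i, -0.4735i)
(|010⟩, |110⟩): (a, b) = (-0.7167i, 0.195) → ((0.1379 - 0.5068i), (-0.1379 - 0.5068i))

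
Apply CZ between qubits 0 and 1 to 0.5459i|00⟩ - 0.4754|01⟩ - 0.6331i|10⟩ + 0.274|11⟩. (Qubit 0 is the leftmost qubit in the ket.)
0.5459i|00⟩ - 0.4754|01⟩ - 0.6331i|10⟩ - 0.274|11⟩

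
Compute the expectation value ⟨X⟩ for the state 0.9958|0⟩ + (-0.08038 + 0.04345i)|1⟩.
-0.1601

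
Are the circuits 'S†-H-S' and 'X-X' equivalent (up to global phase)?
No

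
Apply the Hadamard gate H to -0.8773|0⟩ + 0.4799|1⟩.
-0.281|0⟩ - 0.9597|1⟩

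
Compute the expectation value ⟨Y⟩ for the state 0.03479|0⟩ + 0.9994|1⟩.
0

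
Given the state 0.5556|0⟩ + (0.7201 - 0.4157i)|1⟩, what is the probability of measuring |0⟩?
0.3087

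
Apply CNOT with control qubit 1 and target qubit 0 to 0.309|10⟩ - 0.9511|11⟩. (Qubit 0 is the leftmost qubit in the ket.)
-0.9511|01⟩ + 0.309|10⟩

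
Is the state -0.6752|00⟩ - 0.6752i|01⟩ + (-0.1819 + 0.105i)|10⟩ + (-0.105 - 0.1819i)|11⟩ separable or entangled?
Separable

Writing the state as a|00⟩ + b|01⟩ + c|10⟩ + d|11⟩, it is a product state iff ad − bc = 0.
Here (a, b, c, d) = (-0.6752, -0.6752i, (-0.1819 + 0.105i), (-0.105 - 0.1819i)): ad − bc = (-0.6752)(-0.105 - 0.1819i) − (-0.6752i)(-0.1819 + 0.105i) = 0, so the state is separable.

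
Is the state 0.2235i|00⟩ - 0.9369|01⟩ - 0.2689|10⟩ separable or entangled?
Entangled

Writing the state as a|00⟩ + b|01⟩ + c|10⟩ + d|11⟩, it is a product state iff ad − bc = 0.
Here (a, b, c, d) = (0.2235i, -0.9369, -0.2689, 0): ad − bc = (0.2235i)(0) − (-0.9369)(-0.2689) = -0.2519 ≠ 0, so the state is entangled.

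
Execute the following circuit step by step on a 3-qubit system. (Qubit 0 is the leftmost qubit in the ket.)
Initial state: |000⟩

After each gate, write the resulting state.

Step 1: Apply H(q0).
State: 1/√2|000⟩ + 1/√2|100⟩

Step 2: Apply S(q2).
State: 1/√2|000⟩ + 1/√2|100⟩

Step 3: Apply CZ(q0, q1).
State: 1/√2|000⟩ + 1/√2|100⟩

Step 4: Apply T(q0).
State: 1/√2|000⟩ + (1/2 + (1/2)i)|100⟩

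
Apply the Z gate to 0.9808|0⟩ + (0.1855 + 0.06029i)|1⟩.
0.9808|0⟩ + (-0.1855 - 0.06029i)|1⟩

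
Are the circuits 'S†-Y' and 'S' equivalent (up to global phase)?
No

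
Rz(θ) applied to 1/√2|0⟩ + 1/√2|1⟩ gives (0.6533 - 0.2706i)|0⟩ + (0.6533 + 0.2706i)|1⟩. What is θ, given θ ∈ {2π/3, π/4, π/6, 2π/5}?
π/4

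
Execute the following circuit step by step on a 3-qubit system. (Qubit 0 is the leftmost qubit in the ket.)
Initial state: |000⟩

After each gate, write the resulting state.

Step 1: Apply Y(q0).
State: i|100⟩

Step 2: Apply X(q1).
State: i|110⟩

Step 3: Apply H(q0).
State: (1/√2)i|010⟩ - (1/√2)i|110⟩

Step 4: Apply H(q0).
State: i|110⟩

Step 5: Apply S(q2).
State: i|110⟩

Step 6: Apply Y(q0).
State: |010⟩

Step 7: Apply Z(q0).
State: |010⟩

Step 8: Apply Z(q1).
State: -|010⟩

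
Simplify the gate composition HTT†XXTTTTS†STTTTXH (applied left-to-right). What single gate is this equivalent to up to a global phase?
Z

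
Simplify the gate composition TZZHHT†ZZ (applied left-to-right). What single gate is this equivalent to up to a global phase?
I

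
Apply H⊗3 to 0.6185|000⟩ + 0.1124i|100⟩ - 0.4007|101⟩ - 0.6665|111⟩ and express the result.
(-0.1586 + 0.03974i)|000⟩ + (0.596 + 0.03974i)|001⟩ + (0.3126 + 0.03974i)|010⟩ + (0.1247 + 0.03974i)|011⟩ + (0.596 - 0.03974i)|100⟩ + (-0.1586 - 0.03974i)|101⟩ + (0.1247 - 0.03974i)|110⟩ + (0.3126 - 0.03974i)|111⟩

H⊗3 gives amp(|y⟩) = (1/2√2) Σ_x (−1)^(x·y) amp(|x⟩), where x·y is the number of positions in which both x and y have a 1.
|000⟩: (0.6185 + 0.1124i - 0.4007 - 0.6665)/(2√2) = (-0.1586 + 0.03974i)
|001⟩: (0.6185 + 0.1124i + 0.4007 + 0.6665)/(2√2) = (0.596 + 0.03974i)
|010⟩: (0.6185 + 0.1124i - 0.4007 + 0.6665)/(2√2) = (0.3126 + 0.03974i)
|011⟩: (0.6185 + 0.1124i + 0.4007 - 0.6665)/(2√2) = (0.1247 + 0.03974i)
|100⟩: (0.6185 - 0.1124i + 0.4007 + 0.6665)/(2√2) = (0.596 - 0.03974i)
|101⟩: (0.6185 - 0.1124i - 0.4007 - 0.6665)/(2√2) = (-0.1586 - 0.03974i)
|110⟩: (0.6185 - 0.1124i + 0.4007 - 0.6665)/(2√2) = (0.1247 - 0.03974i)
|111⟩: (0.6185 - 0.1124i - 0.4007 + 0.6665)/(2√2) = (0.3126 - 0.03974i)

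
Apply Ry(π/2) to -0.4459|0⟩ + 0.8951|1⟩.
-0.9482|0⟩ + 0.3176|1⟩

Ry(π/2) = [[cos(θ/2), −sin(θ/2)], [sin(θ/2), cos(θ/2)]]; θ = π/2, cos(θ/2) ≈ 0.707107, sin(θ/2) ≈ 0.707107.
With a = amp(|0⟩) = -0.4459 and b = amp(|1⟩) = 0.8951:
new amp(|0⟩) = (0.707107)·a + (-0.707107)·b = -0.9482
new amp(|1⟩) = (0.707107)·a + (0.707107)·b = 0.3176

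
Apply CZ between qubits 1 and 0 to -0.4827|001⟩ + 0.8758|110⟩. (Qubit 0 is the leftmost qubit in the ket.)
-0.4827|001⟩ - 0.8758|110⟩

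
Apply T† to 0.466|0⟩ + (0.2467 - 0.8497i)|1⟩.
0.466|0⟩ + (-0.4264 - 0.7753i)|1⟩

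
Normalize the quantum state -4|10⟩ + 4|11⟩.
-1/√2|10⟩ + 1/√2|11⟩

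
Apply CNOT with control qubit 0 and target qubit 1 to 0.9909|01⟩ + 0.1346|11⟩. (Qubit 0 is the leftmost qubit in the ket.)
0.9909|01⟩ + 0.1346|10⟩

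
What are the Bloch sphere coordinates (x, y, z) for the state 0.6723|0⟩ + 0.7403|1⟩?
(0.9954, 0, -0.09606)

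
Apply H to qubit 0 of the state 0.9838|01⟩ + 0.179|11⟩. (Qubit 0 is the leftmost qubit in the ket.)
0.8222|01⟩ + 0.5691|11⟩

H on qubit 0 mixes each pair of kets that differ only in qubit 0: amplitudes (a, b) of (|…0…⟩, |…1…⟩) become ((a + b)/√2, (a − b)/√2). Kets absent from the input have amplitude 0.
(|01⟩, |11⟩): (a, b) = (0.9838, 0.179) → (0.8222, 0.5691)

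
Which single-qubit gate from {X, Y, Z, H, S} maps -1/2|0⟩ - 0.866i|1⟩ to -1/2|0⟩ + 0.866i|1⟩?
Z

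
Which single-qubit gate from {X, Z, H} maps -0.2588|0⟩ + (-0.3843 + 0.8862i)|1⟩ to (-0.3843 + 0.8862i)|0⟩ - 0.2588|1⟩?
X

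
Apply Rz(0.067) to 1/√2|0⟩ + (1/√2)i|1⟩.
(0.7067 - 0.02368i)|0⟩ + (-0.02368 + 0.7067i)|1⟩

Rz(0.067) = [[e^(−iθ/2), 0], [0, e^(iθ/2)]] with e^(±iθ/2) = cos(θ/2) ± i·sin(θ/2); θ = 0.067, cos(θ/2) ≈ 0.999439, sin(θ/2) ≈ 0.0334937.
With a = amp(|0⟩) = 1/√2 and b = amp(|1⟩) = (1/√2)i:
new amp(|0⟩) = (0.999439 - 0.0334937i)·a = (0.7067 - 0.02368i)
new amp(|1⟩) = (0.999439 + 0.0334937i)·b = (-0.02368 + 0.7067i)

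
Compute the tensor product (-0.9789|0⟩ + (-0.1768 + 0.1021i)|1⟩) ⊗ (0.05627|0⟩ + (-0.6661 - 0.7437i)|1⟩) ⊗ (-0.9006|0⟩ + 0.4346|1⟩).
0.04961|000⟩ - 0.02394|001⟩ + (-0.5872 - 0.6556i)|010⟩ + (0.2834 + 0.3164i)|011⟩ + (0.00896 - 0.005174i)|100⟩ + (-0.004324 + 0.002497i)|101⟩ + (-0.1744 - 0.05717i)|110⟩ + (0.08418 + 0.02759i)|111⟩

amp(|b₁b₂…⟩) = product of the factor amplitudes for bits b₁, b₂, …; only kets whose every factor amplitude is nonzero survive.
|000⟩: (-0.9789)(0.05627)(-0.9006) = 0.04961
|001⟩: (-0.9789)(0.05627)(0.4346) = -0.02394
|010⟩: (-0.9789)(-0.6661 - 0.7437i)(-0.9006) = (-0.5872 - 0.6556i)
|011⟩: (-0.9789)(-0.6661 - 0.7437i)(0.4346) = (0.2834 + 0.3164i)
|100⟩: (-0.1768 + 0.1021i)(0.05627)(-0.9006) = (0.00896 - 0.005174i)
|101⟩: (-0.1768 + 0.1021i)(0.05627)(0.4346) = (-0.004324 + 0.002497i)
|110⟩: (-0.1768 + 0.1021i)(-0.6661 - 0.7437i)(-0.9006) = (-0.1744 - 0.05717i)
|111⟩: (-0.1768 + 0.1021i)(-0.6661 - 0.7437i)(0.4346) = (0.08418 + 0.02759i)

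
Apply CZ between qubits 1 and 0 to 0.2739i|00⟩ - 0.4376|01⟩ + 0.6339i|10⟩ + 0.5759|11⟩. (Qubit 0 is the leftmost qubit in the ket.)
0.2739i|00⟩ - 0.4376|01⟩ + 0.6339i|10⟩ - 0.5759|11⟩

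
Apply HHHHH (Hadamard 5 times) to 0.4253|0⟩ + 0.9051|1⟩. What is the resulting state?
0.9407|0⟩ - 0.3393|1⟩

H² = I, so H^5 = H: a single Hadamard. With (a, b) = (0.4253, 0.9051), H gives ((a + b)/√2, (a − b)/√2) = (0.9407, -0.3393).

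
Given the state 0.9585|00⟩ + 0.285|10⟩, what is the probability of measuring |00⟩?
0.9187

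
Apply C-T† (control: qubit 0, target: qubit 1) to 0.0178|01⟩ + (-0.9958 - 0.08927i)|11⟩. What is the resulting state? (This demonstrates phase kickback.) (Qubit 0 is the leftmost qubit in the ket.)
0.0178|01⟩ + (-0.7673 + 0.641i)|11⟩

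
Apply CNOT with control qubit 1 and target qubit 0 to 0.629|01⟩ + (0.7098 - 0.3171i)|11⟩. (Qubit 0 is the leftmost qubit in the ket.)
(0.7098 - 0.3171i)|01⟩ + 0.629|11⟩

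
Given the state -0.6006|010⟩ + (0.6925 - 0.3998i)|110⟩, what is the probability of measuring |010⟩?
0.3607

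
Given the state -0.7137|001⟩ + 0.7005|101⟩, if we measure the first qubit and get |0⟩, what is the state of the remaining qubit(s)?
-|01⟩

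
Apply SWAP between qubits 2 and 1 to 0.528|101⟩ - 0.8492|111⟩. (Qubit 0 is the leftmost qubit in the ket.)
0.528|110⟩ - 0.8492|111⟩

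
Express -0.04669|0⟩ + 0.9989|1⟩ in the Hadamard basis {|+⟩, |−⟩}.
0.6733|+⟩ - 0.7393|−⟩

With |ψ⟩ = α|0⟩ + β|1⟩, the Hadamard-basis coefficients are ⟨+|ψ⟩ = (α + β)/√2 and ⟨−|ψ⟩ = (α − β)/√2.
Here α = -0.04669, β = 0.9989: (α + β)/√2 = 0.6733, (α − β)/√2 = -0.7393.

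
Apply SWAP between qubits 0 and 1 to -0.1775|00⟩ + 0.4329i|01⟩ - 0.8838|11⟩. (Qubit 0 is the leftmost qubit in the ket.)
-0.1775|00⟩ + 0.4329i|10⟩ - 0.8838|11⟩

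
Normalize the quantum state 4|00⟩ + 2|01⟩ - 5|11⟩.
0.5963|00⟩ + 0.2981|01⟩ - 0.7454|11⟩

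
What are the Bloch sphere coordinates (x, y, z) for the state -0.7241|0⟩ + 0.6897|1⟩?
(-0.9988, 0, 0.04863)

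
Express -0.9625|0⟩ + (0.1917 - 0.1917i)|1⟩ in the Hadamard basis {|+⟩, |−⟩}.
(-0.545 - 0.1356i)|+⟩ + (-0.8161 + 0.1356i)|−⟩

With |ψ⟩ = α|0⟩ + β|1⟩, the Hadamard-basis coefficients are ⟨+|ψ⟩ = (α + β)/√2 and ⟨−|ψ⟩ = (α − β)/√2.
Here α = -0.9625, β = (0.1917 - 0.1917i): (α + β)/√2 = (-0.545 - 0.1356i), (α − β)/√2 = (-0.8161 + 0.1356i).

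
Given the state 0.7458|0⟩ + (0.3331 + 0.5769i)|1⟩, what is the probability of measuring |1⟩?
0.4438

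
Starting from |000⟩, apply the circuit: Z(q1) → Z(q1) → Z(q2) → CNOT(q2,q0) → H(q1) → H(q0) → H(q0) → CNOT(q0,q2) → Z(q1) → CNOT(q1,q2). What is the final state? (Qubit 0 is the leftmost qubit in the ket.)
1/√2|000⟩ - 1/√2|011⟩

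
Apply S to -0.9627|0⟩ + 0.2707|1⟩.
-0.9627|0⟩ + 0.2707i|1⟩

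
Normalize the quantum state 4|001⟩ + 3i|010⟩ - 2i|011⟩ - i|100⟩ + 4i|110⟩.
0.5898|001⟩ + 0.4423i|010⟩ - 0.2949i|011⟩ - 0.1474i|100⟩ + 0.5898i|110⟩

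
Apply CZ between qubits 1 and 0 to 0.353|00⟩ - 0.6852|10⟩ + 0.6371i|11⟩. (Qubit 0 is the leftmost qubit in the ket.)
0.353|00⟩ - 0.6852|10⟩ - 0.6371i|11⟩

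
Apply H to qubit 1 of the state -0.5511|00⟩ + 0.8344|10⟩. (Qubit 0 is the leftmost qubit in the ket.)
-0.3897|00⟩ - 0.3897|01⟩ + 0.59|10⟩ + 0.59|11⟩

H on qubit 1 mixes each pair of kets that differ only in qubit 1: amplitudes (a, b) of (|…0…⟩, |…1…⟩) become ((a + b)/√2, (a − b)/√2). Kets absent from the input have amplitude 0.
(|00⟩, |01⟩): (a, b) = (-0.5511, 0) → (-0.3897, -0.3897)
(|10⟩, |11⟩): (a, b) = (0.8344, 0) → (0.59, 0.59)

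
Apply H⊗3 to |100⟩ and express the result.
1/√8|000⟩ + 1/√8|001⟩ + 1/√8|010⟩ + 1/√8|011⟩ - 1/√8|100⟩ - 1/√8|101⟩ - 1/√8|110⟩ - 1/√8|111⟩

H⊗3 gives amp(|y⟩) = (1/2√2) Σ_x (−1)^(x·y) amp(|x⟩), where x·y is the number of positions in which both x and y have a 1.
|000⟩: (1)/(2√2) = 1/√8
|001⟩: (1)/(2√2) = 1/√8
|010⟩: (1)/(2√2) = 1/√8
|011⟩: (1)/(2√2) = 1/√8
|100⟩: (-1)/(2√2) = -1/√8
|101⟩: (-1)/(2√2) = -1/√8
|110⟩: (-1)/(2√2) = -1/√8
|111⟩: (-1)/(2√2) = -1/√8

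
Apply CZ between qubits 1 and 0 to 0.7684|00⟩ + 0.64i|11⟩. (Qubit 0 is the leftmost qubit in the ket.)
0.7684|00⟩ - 0.64i|11⟩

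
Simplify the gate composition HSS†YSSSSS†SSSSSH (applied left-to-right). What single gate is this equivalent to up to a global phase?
Y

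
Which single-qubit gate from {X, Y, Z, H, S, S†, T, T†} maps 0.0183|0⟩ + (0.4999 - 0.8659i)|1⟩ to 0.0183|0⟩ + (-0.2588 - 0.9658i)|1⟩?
T†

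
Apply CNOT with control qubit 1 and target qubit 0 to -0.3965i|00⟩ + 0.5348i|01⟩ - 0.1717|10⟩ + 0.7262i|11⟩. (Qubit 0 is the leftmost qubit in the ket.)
-0.3965i|00⟩ + 0.7262i|01⟩ - 0.1717|10⟩ + 0.5348i|11⟩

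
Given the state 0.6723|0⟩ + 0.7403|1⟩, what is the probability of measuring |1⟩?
0.548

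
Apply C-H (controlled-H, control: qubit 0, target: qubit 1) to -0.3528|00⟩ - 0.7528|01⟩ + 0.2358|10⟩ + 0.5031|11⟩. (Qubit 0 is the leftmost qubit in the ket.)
-0.3528|00⟩ - 0.7528|01⟩ + 0.5225|10⟩ - 0.189|11⟩

C-H leaves the control-|0⟩ kets |00⟩, |01⟩ unchanged and applies H to qubit 1 on the control-|1⟩ pair (|10⟩, |11⟩).
H = [[1/√2, 1/√2], [1/√2, -1/√2]].
With a = amp(|10⟩) = 0.2358 and b = amp(|11⟩) = 0.5031:
new amp(|10⟩) = (1/√2)·a + (1/√2)·b = 0.5225
new amp(|11⟩) = (1/√2)·a + (-1/√2)·b = -0.189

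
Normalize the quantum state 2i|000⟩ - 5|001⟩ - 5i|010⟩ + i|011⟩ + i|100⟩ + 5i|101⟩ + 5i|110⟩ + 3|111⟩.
0.1865i|000⟩ - 0.4663|001⟩ - 0.4663i|010⟩ + 0.09325i|011⟩ + 0.09325i|100⟩ + 0.4663i|101⟩ + 0.4663i|110⟩ + 0.2798|111⟩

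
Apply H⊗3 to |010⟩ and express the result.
1/√8|000⟩ + 1/√8|001⟩ - 1/√8|010⟩ - 1/√8|011⟩ + 1/√8|100⟩ + 1/√8|101⟩ - 1/√8|110⟩ - 1/√8|111⟩

H⊗3 gives amp(|y⟩) = (1/2√2) Σ_x (−1)^(x·y) amp(|x⟩), where x·y is the number of positions in which both x and y have a 1.
|000⟩: (1)/(2√2) = 1/√8
|001⟩: (1)/(2√2) = 1/√8
|010⟩: (-1)/(2√2) = -1/√8
|011⟩: (-1)/(2√2) = -1/√8
|100⟩: (1)/(2√2) = 1/√8
|101⟩: (1)/(2√2) = 1/√8
|110⟩: (-1)/(2√2) = -1/√8
|111⟩: (-1)/(2√2) = -1/√8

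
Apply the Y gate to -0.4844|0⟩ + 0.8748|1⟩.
-0.8748i|0⟩ - 0.4844i|1⟩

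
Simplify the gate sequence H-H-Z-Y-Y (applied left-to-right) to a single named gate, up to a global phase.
Z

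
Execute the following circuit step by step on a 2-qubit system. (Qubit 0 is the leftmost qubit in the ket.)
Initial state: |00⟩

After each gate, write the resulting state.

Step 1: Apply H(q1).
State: 1/√2|00⟩ + 1/√2|01⟩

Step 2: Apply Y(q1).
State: -(1/√2)i|00⟩ + (1/√2)i|01⟩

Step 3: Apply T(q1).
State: -(1/√2)i|00⟩ + (-1/2 + (1/2)i)|01⟩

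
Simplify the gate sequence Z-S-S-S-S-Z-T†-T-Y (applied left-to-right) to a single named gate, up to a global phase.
Y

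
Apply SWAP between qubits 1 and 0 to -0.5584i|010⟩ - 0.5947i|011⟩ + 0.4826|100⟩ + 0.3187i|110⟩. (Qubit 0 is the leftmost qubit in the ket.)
0.4826|010⟩ - 0.5584i|100⟩ - 0.5947i|101⟩ + 0.3187i|110⟩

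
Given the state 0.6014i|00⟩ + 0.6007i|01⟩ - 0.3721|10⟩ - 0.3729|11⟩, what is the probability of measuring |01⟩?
0.3608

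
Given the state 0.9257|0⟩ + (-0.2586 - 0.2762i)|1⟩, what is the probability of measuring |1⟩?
0.1432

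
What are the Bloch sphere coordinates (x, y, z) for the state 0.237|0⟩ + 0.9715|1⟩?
(0.4605, 0, -0.8876)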